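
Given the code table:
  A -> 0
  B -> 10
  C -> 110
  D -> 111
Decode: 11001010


Decoding:
110 -> C
0 -> A
10 -> B
10 -> B


Result: CABB


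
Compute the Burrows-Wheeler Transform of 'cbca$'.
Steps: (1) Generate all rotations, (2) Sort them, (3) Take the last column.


Rotations (sorted):
  0: $cbca -> last char: a
  1: a$cbc -> last char: c
  2: bca$c -> last char: c
  3: ca$cb -> last char: b
  4: cbca$ -> last char: $


BWT = accb$


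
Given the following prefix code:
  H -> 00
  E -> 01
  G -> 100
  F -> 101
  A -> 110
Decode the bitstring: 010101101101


Decoding step by step:
Bits 01 -> E
Bits 01 -> E
Bits 01 -> E
Bits 101 -> F
Bits 101 -> F


Decoded message: EEEFF


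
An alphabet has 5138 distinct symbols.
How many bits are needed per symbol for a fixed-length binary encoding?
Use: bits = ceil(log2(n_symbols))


log2(5138) = 12.327
Bracket: 2^12 = 4096 < 5138 <= 2^13 = 8192
So ceil(log2(5138)) = 13

bits = ceil(log2(5138)) = ceil(12.327) = 13 bits


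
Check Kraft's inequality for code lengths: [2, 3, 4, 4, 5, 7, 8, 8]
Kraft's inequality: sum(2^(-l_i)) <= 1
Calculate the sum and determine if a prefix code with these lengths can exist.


Sum = 2^(-2) + 2^(-3) + 2^(-4) + 2^(-4) + 2^(-5) + 2^(-7) + 2^(-8) + 2^(-8)
    = 0.25 + 0.125 + 0.0625 + 0.0625 + 0.03125 + 0.0078125 + 0.00390625 + 0.00390625
    = 140/256 = 0.546875
Since 0.546875 <= 1, Kraft's inequality IS satisfied.
A prefix code with these lengths CAN exist.

Kraft sum = 0.546875. Satisfied.


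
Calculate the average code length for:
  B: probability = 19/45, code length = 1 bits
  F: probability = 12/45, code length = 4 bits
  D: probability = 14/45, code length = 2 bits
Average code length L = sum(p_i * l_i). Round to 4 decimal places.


Weighted contributions p_i * l_i:
  B: (19/45) * 1 = 19/45
  F: (12/45) * 4 = 48/45
  D: (14/45) * 2 = 28/45
Sum = (19 + 48 + 28)/45 = 95/45

L = 95/45 = 2.1111 bits/symbol


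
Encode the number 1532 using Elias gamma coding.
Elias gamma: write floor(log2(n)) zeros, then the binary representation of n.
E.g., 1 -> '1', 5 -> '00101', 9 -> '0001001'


num_bits = floor(log2(1532)) + 1 = 11
leading_zeros = num_bits - 1 = 10
binary(1532) = 10111111100

Elias gamma(1532) = '0000000000' + '10111111100' = 000000000010111111100 (21 bits)


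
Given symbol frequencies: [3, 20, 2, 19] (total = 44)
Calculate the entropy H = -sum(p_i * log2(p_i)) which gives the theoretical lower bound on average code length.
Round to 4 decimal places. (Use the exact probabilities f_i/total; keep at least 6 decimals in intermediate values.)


Per-symbol terms -p_i * log2(p_i) with p_i = f_i/44:
  p = 3/44 = 0.068182: log2(p) = -3.874469, -p*log2(p) = 0.264168
  p = 20/44 = 0.454545: log2(p) = -1.137504, -p*log2(p) = 0.517047
  p = 2/44 = 0.045455: log2(p) = -4.459432, -p*log2(p) = 0.202701
  p = 19/44 = 0.431818: log2(p) = -1.211504, -p*log2(p) = 0.523149
H = 0.264168 + 0.517047 + 0.202701 + 0.523149 = 1.507065

H = 1.5071 bits/symbol


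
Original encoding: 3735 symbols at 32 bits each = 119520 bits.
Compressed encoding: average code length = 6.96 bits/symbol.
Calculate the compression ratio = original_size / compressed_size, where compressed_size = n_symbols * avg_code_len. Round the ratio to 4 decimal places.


original_size = n_symbols * orig_bits = 3735 * 32 = 119520 bits
compressed_size = n_symbols * avg_code_len = 3735 * 6.96 = 25995.6 bits
ratio = original_size / compressed_size = 119520 / 25995.6 = 4.5977

Compression ratio = 4.5977


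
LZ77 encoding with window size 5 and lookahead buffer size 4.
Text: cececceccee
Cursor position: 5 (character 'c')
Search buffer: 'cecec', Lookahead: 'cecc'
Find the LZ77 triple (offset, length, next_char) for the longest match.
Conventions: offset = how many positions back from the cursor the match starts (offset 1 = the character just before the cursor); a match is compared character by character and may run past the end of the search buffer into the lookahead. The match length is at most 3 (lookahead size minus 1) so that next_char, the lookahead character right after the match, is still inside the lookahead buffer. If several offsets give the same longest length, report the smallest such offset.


Try each offset into the search buffer:
  offset=1 (pos 4, char 'c'): match length 1
  offset=2 (pos 3, char 'e'): match length 0
  offset=3 (pos 2, char 'c'): match length 3
  offset=4 (pos 1, char 'e'): match length 0
  offset=5 (pos 0, char 'c'): match length 3
Longest match has length 3, found at offsets 3, 5; take the smallest, offset 3.
next_char = character at position 5 + 3 = 8 -> 'c'

Best match: offset=3, length=3 (matching 'cec' starting at position 2)
LZ77 triple: (3, 3, 'c')


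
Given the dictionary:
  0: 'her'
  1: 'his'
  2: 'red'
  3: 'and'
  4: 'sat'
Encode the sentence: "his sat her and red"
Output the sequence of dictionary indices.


Look up each word in the dictionary:
  'his' -> 1
  'sat' -> 4
  'her' -> 0
  'and' -> 3
  'red' -> 2

Encoded: [1, 4, 0, 3, 2]


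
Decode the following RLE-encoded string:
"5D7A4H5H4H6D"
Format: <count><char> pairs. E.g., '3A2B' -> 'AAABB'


Expanding each <count><char> pair:
  5D -> 'DDDDD'
  7A -> 'AAAAAAA'
  4H -> 'HHHH'
  5H -> 'HHHHH'
  4H -> 'HHHH'
  6D -> 'DDDDDD'

Decoded = DDDDDAAAAAAAHHHHHHHHHHHHHDDDDDD


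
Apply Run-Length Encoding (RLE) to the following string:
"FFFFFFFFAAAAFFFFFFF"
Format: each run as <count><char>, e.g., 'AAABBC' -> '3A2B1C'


Scanning runs left to right:
  i=0: run of 'F' x 8 -> '8F'
  i=8: run of 'A' x 4 -> '4A'
  i=12: run of 'F' x 7 -> '7F'

RLE = 8F4A7F


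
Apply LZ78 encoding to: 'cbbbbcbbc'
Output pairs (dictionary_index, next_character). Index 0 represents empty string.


LZ78 encoding steps:
Dictionary: {0: ''}
Step 1: w='' (idx 0), next='c' -> output (0, 'c'), add 'c' as idx 1
Step 2: w='' (idx 0), next='b' -> output (0, 'b'), add 'b' as idx 2
Step 3: w='b' (idx 2), next='b' -> output (2, 'b'), add 'bb' as idx 3
Step 4: w='b' (idx 2), next='c' -> output (2, 'c'), add 'bc' as idx 4
Step 5: w='bb' (idx 3), next='c' -> output (3, 'c'), add 'bbc' as idx 5


Encoded: [(0, 'c'), (0, 'b'), (2, 'b'), (2, 'c'), (3, 'c')]


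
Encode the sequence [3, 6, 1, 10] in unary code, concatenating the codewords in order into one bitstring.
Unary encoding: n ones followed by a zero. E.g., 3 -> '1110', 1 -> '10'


Encode each number as n ones followed by a terminating 0:
  3 -> 1110 (4 bits)
  6 -> 1111110 (7 bits)
  1 -> 10 (2 bits)
  10 -> 11111111110 (11 bits)
Total length = 4 + 7 + 2 + 11 = 24 bits.

Unary([3, 6, 1, 10]) = 111011111101011111111110 (24 bits)


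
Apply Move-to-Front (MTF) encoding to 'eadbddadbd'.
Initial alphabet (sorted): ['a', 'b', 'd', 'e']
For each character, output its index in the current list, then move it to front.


MTF encoding:
'e': index 3 in ['a', 'b', 'd', 'e'] -> ['e', 'a', 'b', 'd']
'a': index 1 in ['e', 'a', 'b', 'd'] -> ['a', 'e', 'b', 'd']
'd': index 3 in ['a', 'e', 'b', 'd'] -> ['d', 'a', 'e', 'b']
'b': index 3 in ['d', 'a', 'e', 'b'] -> ['b', 'd', 'a', 'e']
'd': index 1 in ['b', 'd', 'a', 'e'] -> ['d', 'b', 'a', 'e']
'd': index 0 in ['d', 'b', 'a', 'e'] -> ['d', 'b', 'a', 'e']
'a': index 2 in ['d', 'b', 'a', 'e'] -> ['a', 'd', 'b', 'e']
'd': index 1 in ['a', 'd', 'b', 'e'] -> ['d', 'a', 'b', 'e']
'b': index 2 in ['d', 'a', 'b', 'e'] -> ['b', 'd', 'a', 'e']
'd': index 1 in ['b', 'd', 'a', 'e'] -> ['d', 'b', 'a', 'e']


Output: [3, 1, 3, 3, 1, 0, 2, 1, 2, 1]


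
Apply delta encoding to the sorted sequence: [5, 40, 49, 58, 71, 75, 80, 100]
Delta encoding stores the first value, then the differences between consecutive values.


First value: 5
Deltas:
  40 - 5 = 35
  49 - 40 = 9
  58 - 49 = 9
  71 - 58 = 13
  75 - 71 = 4
  80 - 75 = 5
  100 - 80 = 20


Delta encoded: [5, 35, 9, 9, 13, 4, 5, 20]


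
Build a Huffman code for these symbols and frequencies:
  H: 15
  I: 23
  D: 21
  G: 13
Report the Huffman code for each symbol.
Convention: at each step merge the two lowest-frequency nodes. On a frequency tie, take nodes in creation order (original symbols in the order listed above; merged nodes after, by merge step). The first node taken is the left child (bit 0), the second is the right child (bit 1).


Huffman tree construction:
Step 1: Merge G(13) + H(15) = 28
Step 2: Merge D(21) + I(23) = 44
Step 3: Merge (G+H)(28) + (D+I)(44) = 72
Read each symbol's code off the tree from the root (left child = 0, right child = 1).

Codes:
  H: 01 (length 2)
  I: 11 (length 2)
  D: 10 (length 2)
  G: 00 (length 2)
Average code length: 144/72 = 2.0000 bits/symbol


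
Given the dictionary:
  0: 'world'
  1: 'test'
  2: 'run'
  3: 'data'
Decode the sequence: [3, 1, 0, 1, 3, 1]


Look up each index in the dictionary:
  3 -> 'data'
  1 -> 'test'
  0 -> 'world'
  1 -> 'test'
  3 -> 'data'
  1 -> 'test'

Decoded: "data test world test data test"


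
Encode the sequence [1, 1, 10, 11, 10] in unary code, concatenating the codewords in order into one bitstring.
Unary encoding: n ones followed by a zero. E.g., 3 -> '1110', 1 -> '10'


Encode each number as n ones followed by a terminating 0:
  1 -> 10 (2 bits)
  1 -> 10 (2 bits)
  10 -> 11111111110 (11 bits)
  11 -> 111111111110 (12 bits)
  10 -> 11111111110 (11 bits)
Total length = 2 + 2 + 11 + 12 + 11 = 38 bits.

Unary([1, 1, 10, 11, 10]) = 10101111111111011111111111011111111110 (38 bits)


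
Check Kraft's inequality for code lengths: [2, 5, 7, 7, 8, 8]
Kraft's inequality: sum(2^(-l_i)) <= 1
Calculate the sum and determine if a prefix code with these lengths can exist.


Sum = 2^(-2) + 2^(-5) + 2^(-7) + 2^(-7) + 2^(-8) + 2^(-8)
    = 0.25 + 0.03125 + 0.0078125 + 0.0078125 + 0.00390625 + 0.00390625
    = 78/256 = 0.3046875
Since 0.3046875 <= 1, Kraft's inequality IS satisfied.
A prefix code with these lengths CAN exist.

Kraft sum = 0.3046875. Satisfied.


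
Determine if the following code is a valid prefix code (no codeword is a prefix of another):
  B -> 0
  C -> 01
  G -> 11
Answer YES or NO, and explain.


Checking each pair (does one codeword prefix another?):
  B='0' vs C='01': prefix -- VIOLATION

NO -- this is NOT a valid prefix code. B (0) is a prefix of C (01).


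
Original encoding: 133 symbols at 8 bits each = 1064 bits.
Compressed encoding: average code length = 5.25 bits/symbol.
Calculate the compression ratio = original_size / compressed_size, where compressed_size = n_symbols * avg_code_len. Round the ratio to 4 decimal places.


original_size = n_symbols * orig_bits = 133 * 8 = 1064 bits
compressed_size = n_symbols * avg_code_len = 133 * 5.25 = 698.25 bits
ratio = original_size / compressed_size = 1064 / 698.25 = 1.5238

Compression ratio = 1.5238


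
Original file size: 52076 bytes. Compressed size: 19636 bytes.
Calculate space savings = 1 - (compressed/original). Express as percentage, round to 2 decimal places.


ratio = compressed/original = 19636/52076 = 0.377064
savings = 1 - ratio = 1 - 0.377064 = 0.622936
as a percentage: 0.622936 * 100 = 62.29%

Space savings = 1 - 19636/52076 = 62.29%


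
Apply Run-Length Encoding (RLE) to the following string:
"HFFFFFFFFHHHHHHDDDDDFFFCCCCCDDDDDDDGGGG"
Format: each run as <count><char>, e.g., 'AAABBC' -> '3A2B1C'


Scanning runs left to right:
  i=0: run of 'H' x 1 -> '1H'
  i=1: run of 'F' x 8 -> '8F'
  i=9: run of 'H' x 6 -> '6H'
  i=15: run of 'D' x 5 -> '5D'
  i=20: run of 'F' x 3 -> '3F'
  i=23: run of 'C' x 5 -> '5C'
  i=28: run of 'D' x 7 -> '7D'
  i=35: run of 'G' x 4 -> '4G'

RLE = 1H8F6H5D3F5C7D4G


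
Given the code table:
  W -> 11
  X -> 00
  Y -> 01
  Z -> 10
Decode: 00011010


Decoding:
00 -> X
01 -> Y
10 -> Z
10 -> Z


Result: XYZZ


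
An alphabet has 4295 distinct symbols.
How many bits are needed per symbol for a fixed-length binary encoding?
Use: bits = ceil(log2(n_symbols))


log2(4295) = 12.0684
Bracket: 2^12 = 4096 < 4295 <= 2^13 = 8192
So ceil(log2(4295)) = 13

bits = ceil(log2(4295)) = ceil(12.0684) = 13 bits


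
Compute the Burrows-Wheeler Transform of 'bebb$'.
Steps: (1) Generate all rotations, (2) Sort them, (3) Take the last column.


Rotations (sorted):
  0: $bebb -> last char: b
  1: b$beb -> last char: b
  2: bb$be -> last char: e
  3: bebb$ -> last char: $
  4: ebb$b -> last char: b


BWT = bbe$b


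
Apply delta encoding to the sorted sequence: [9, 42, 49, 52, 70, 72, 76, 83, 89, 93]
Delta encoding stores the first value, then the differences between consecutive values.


First value: 9
Deltas:
  42 - 9 = 33
  49 - 42 = 7
  52 - 49 = 3
  70 - 52 = 18
  72 - 70 = 2
  76 - 72 = 4
  83 - 76 = 7
  89 - 83 = 6
  93 - 89 = 4


Delta encoded: [9, 33, 7, 3, 18, 2, 4, 7, 6, 4]


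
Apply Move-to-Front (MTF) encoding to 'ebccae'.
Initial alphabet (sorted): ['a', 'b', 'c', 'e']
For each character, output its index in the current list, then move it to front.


MTF encoding:
'e': index 3 in ['a', 'b', 'c', 'e'] -> ['e', 'a', 'b', 'c']
'b': index 2 in ['e', 'a', 'b', 'c'] -> ['b', 'e', 'a', 'c']
'c': index 3 in ['b', 'e', 'a', 'c'] -> ['c', 'b', 'e', 'a']
'c': index 0 in ['c', 'b', 'e', 'a'] -> ['c', 'b', 'e', 'a']
'a': index 3 in ['c', 'b', 'e', 'a'] -> ['a', 'c', 'b', 'e']
'e': index 3 in ['a', 'c', 'b', 'e'] -> ['e', 'a', 'c', 'b']


Output: [3, 2, 3, 0, 3, 3]


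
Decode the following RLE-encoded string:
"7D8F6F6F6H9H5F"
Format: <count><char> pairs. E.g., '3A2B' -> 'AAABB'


Expanding each <count><char> pair:
  7D -> 'DDDDDDD'
  8F -> 'FFFFFFFF'
  6F -> 'FFFFFF'
  6F -> 'FFFFFF'
  6H -> 'HHHHHH'
  9H -> 'HHHHHHHHH'
  5F -> 'FFFFF'

Decoded = DDDDDDDFFFFFFFFFFFFFFFFFFFFHHHHHHHHHHHHHHHFFFFF


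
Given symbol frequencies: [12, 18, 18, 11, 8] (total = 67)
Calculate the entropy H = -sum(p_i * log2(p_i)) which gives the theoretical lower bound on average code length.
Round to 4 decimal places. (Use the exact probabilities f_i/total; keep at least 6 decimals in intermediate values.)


Per-symbol terms -p_i * log2(p_i) with p_i = f_i/67:
  p = 12/67 = 0.179104: log2(p) = -2.481127, -p*log2(p) = 0.444381
  p = 18/67 = 0.268657: log2(p) = -1.896164, -p*log2(p) = 0.509417
  p = 18/67 = 0.268657: log2(p) = -1.896164, -p*log2(p) = 0.509417
  p = 11/67 = 0.164179: log2(p) = -2.606658, -p*log2(p) = 0.427959
  p = 8/67 = 0.119403: log2(p) = -3.066089, -p*log2(p) = 0.366100
H = 0.444381 + 0.509417 + 0.509417 + 0.427959 + 0.366100 = 2.257274

H = 2.2573 bits/symbol


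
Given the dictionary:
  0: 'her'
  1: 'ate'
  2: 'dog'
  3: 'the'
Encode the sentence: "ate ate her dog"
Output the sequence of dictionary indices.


Look up each word in the dictionary:
  'ate' -> 1
  'ate' -> 1
  'her' -> 0
  'dog' -> 2

Encoded: [1, 1, 0, 2]


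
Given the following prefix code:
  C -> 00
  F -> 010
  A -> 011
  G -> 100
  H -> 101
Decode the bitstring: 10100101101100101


Decoding step by step:
Bits 101 -> H
Bits 00 -> C
Bits 101 -> H
Bits 101 -> H
Bits 100 -> G
Bits 101 -> H


Decoded message: HCHHGH


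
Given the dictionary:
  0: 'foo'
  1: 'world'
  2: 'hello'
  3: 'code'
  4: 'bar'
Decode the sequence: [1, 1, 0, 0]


Look up each index in the dictionary:
  1 -> 'world'
  1 -> 'world'
  0 -> 'foo'
  0 -> 'foo'

Decoded: "world world foo foo"


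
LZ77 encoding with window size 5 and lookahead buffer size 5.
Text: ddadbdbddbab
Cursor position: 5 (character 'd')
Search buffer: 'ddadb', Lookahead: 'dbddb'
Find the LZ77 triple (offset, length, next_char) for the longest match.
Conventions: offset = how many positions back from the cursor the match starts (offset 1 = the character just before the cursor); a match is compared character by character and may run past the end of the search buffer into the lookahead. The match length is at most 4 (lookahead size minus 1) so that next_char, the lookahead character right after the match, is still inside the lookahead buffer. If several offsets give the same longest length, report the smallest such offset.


Try each offset into the search buffer:
  offset=1 (pos 4, char 'b'): match length 0
  offset=2 (pos 3, char 'd'): match length 3
  offset=3 (pos 2, char 'a'): match length 0
  offset=4 (pos 1, char 'd'): match length 1
  offset=5 (pos 0, char 'd'): match length 1
Longest match has length 3 at offset 2.
next_char = character at position 5 + 3 = 8 -> 'd'

Best match: offset=2, length=3 (matching 'dbd' starting at position 3)
LZ77 triple: (2, 3, 'd')


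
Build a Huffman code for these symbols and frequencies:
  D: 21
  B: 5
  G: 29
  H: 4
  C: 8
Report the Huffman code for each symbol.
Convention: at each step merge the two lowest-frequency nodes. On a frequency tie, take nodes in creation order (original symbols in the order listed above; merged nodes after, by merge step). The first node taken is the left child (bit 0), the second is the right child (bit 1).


Huffman tree construction:
Step 1: Merge H(4) + B(5) = 9
Step 2: Merge C(8) + (H+B)(9) = 17
Step 3: Merge (C+(H+B))(17) + D(21) = 38
Step 4: Merge G(29) + ((C+(H+B))+D)(38) = 67
Read each symbol's code off the tree from the root (left child = 0, right child = 1).

Codes:
  D: 11 (length 2)
  B: 1011 (length 4)
  G: 0 (length 1)
  H: 1010 (length 4)
  C: 100 (length 3)
Average code length: 131/67 = 1.9552 bits/symbol


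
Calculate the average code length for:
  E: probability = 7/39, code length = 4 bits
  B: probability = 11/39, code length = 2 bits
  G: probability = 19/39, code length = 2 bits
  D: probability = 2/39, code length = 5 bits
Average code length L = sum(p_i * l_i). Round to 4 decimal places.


Weighted contributions p_i * l_i:
  E: (7/39) * 4 = 28/39
  B: (11/39) * 2 = 22/39
  G: (19/39) * 2 = 38/39
  D: (2/39) * 5 = 10/39
Sum = (28 + 22 + 38 + 10)/39 = 98/39

L = 98/39 = 2.5128 bits/symbol


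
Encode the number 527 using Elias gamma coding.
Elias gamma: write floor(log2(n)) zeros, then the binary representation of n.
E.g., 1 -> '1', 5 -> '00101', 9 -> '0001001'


num_bits = floor(log2(527)) + 1 = 10
leading_zeros = num_bits - 1 = 9
binary(527) = 1000001111

Elias gamma(527) = '000000000' + '1000001111' = 0000000001000001111 (19 bits)


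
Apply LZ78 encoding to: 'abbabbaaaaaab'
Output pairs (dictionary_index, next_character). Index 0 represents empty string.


LZ78 encoding steps:
Dictionary: {0: ''}
Step 1: w='' (idx 0), next='a' -> output (0, 'a'), add 'a' as idx 1
Step 2: w='' (idx 0), next='b' -> output (0, 'b'), add 'b' as idx 2
Step 3: w='b' (idx 2), next='a' -> output (2, 'a'), add 'ba' as idx 3
Step 4: w='b' (idx 2), next='b' -> output (2, 'b'), add 'bb' as idx 4
Step 5: w='a' (idx 1), next='a' -> output (1, 'a'), add 'aa' as idx 5
Step 6: w='aa' (idx 5), next='a' -> output (5, 'a'), add 'aaa' as idx 6
Step 7: w='a' (idx 1), next='b' -> output (1, 'b'), add 'ab' as idx 7


Encoded: [(0, 'a'), (0, 'b'), (2, 'a'), (2, 'b'), (1, 'a'), (5, 'a'), (1, 'b')]


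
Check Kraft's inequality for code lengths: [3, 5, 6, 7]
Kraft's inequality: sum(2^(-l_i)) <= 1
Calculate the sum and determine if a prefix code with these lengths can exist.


Sum = 2^(-3) + 2^(-5) + 2^(-6) + 2^(-7)
    = 0.125 + 0.03125 + 0.015625 + 0.0078125
    = 23/128 = 0.1796875
Since 0.1796875 <= 1, Kraft's inequality IS satisfied.
A prefix code with these lengths CAN exist.

Kraft sum = 0.1796875. Satisfied.


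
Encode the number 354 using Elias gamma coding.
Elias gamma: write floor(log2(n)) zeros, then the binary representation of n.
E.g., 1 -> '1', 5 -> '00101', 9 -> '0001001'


num_bits = floor(log2(354)) + 1 = 9
leading_zeros = num_bits - 1 = 8
binary(354) = 101100010

Elias gamma(354) = '00000000' + '101100010' = 00000000101100010 (17 bits)


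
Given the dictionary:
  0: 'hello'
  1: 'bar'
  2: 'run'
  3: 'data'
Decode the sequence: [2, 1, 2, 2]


Look up each index in the dictionary:
  2 -> 'run'
  1 -> 'bar'
  2 -> 'run'
  2 -> 'run'

Decoded: "run bar run run"


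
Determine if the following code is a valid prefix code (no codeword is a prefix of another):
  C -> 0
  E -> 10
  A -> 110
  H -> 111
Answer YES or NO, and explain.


Checking each pair (does one codeword prefix another?):
  C='0' vs E='10': no prefix
  C='0' vs A='110': no prefix
  C='0' vs H='111': no prefix
  E='10' vs C='0': no prefix
  E='10' vs A='110': no prefix
  E='10' vs H='111': no prefix
  A='110' vs C='0': no prefix
  A='110' vs E='10': no prefix
  A='110' vs H='111': no prefix
  H='111' vs C='0': no prefix
  H='111' vs E='10': no prefix
  H='111' vs A='110': no prefix
No violation found over all pairs.

YES -- this is a valid prefix code. No codeword is a prefix of any other codeword.


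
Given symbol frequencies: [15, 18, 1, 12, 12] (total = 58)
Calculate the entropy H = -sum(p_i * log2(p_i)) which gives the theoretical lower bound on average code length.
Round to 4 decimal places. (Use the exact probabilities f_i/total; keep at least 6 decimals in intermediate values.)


Per-symbol terms -p_i * log2(p_i) with p_i = f_i/58:
  p = 15/58 = 0.258621: log2(p) = -1.951090, -p*log2(p) = 0.504592
  p = 18/58 = 0.310345: log2(p) = -1.688056, -p*log2(p) = 0.523879
  p = 1/58 = 0.017241: log2(p) = -5.857981, -p*log2(p) = 0.101000
  p = 12/58 = 0.206897: log2(p) = -2.273018, -p*log2(p) = 0.470280
  p = 12/58 = 0.206897: log2(p) = -2.273018, -p*log2(p) = 0.470280
H = 0.504592 + 0.523879 + 0.101000 + 0.470280 + 0.470280 = 2.070031

H = 2.07 bits/symbol


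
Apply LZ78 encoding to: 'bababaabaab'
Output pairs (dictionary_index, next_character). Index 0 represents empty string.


LZ78 encoding steps:
Dictionary: {0: ''}
Step 1: w='' (idx 0), next='b' -> output (0, 'b'), add 'b' as idx 1
Step 2: w='' (idx 0), next='a' -> output (0, 'a'), add 'a' as idx 2
Step 3: w='b' (idx 1), next='a' -> output (1, 'a'), add 'ba' as idx 3
Step 4: w='ba' (idx 3), next='a' -> output (3, 'a'), add 'baa' as idx 4
Step 5: w='baa' (idx 4), next='b' -> output (4, 'b'), add 'baab' as idx 5


Encoded: [(0, 'b'), (0, 'a'), (1, 'a'), (3, 'a'), (4, 'b')]


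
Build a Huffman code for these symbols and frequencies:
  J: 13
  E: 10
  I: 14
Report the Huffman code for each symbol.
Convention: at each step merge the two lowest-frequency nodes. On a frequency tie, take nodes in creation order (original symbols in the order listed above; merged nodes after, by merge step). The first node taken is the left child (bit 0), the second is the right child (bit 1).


Huffman tree construction:
Step 1: Merge E(10) + J(13) = 23
Step 2: Merge I(14) + (E+J)(23) = 37
Read each symbol's code off the tree from the root (left child = 0, right child = 1).

Codes:
  J: 11 (length 2)
  E: 10 (length 2)
  I: 0 (length 1)
Average code length: 60/37 = 1.6216 bits/symbol


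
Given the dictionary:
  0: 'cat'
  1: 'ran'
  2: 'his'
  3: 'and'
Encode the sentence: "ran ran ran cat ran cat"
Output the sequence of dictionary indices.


Look up each word in the dictionary:
  'ran' -> 1
  'ran' -> 1
  'ran' -> 1
  'cat' -> 0
  'ran' -> 1
  'cat' -> 0

Encoded: [1, 1, 1, 0, 1, 0]


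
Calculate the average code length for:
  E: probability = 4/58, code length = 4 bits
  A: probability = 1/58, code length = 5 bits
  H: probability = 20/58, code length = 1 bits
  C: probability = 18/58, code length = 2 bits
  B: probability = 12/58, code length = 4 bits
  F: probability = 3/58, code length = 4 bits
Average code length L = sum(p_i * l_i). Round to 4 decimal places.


Weighted contributions p_i * l_i:
  E: (4/58) * 4 = 16/58
  A: (1/58) * 5 = 5/58
  H: (20/58) * 1 = 20/58
  C: (18/58) * 2 = 36/58
  B: (12/58) * 4 = 48/58
  F: (3/58) * 4 = 12/58
Sum = (16 + 5 + 20 + 36 + 48 + 12)/58 = 137/58

L = 137/58 = 2.3621 bits/symbol


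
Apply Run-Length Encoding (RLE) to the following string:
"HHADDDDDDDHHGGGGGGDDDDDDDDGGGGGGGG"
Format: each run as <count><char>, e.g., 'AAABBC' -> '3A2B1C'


Scanning runs left to right:
  i=0: run of 'H' x 2 -> '2H'
  i=2: run of 'A' x 1 -> '1A'
  i=3: run of 'D' x 7 -> '7D'
  i=10: run of 'H' x 2 -> '2H'
  i=12: run of 'G' x 6 -> '6G'
  i=18: run of 'D' x 8 -> '8D'
  i=26: run of 'G' x 8 -> '8G'

RLE = 2H1A7D2H6G8D8G


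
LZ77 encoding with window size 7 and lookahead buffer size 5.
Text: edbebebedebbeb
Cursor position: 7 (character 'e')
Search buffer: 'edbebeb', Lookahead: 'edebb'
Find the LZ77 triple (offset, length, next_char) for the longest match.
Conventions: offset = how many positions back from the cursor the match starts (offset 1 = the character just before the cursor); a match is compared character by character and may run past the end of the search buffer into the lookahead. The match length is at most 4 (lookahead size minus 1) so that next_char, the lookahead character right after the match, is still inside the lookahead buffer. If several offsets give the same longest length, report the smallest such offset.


Try each offset into the search buffer:
  offset=1 (pos 6, char 'b'): match length 0
  offset=2 (pos 5, char 'e'): match length 1
  offset=3 (pos 4, char 'b'): match length 0
  offset=4 (pos 3, char 'e'): match length 1
  offset=5 (pos 2, char 'b'): match length 0
  offset=6 (pos 1, char 'd'): match length 0
  offset=7 (pos 0, char 'e'): match length 2
Longest match has length 2 at offset 7.
next_char = character at position 7 + 2 = 9 -> 'e'

Best match: offset=7, length=2 (matching 'ed' starting at position 0)
LZ77 triple: (7, 2, 'e')


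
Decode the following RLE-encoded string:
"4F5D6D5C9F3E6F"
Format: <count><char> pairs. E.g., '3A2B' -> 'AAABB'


Expanding each <count><char> pair:
  4F -> 'FFFF'
  5D -> 'DDDDD'
  6D -> 'DDDDDD'
  5C -> 'CCCCC'
  9F -> 'FFFFFFFFF'
  3E -> 'EEE'
  6F -> 'FFFFFF'

Decoded = FFFFDDDDDDDDDDDCCCCCFFFFFFFFFEEEFFFFFF


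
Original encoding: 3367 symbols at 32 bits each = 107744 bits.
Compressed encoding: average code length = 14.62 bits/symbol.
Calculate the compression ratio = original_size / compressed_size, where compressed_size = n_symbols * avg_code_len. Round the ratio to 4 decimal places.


original_size = n_symbols * orig_bits = 3367 * 32 = 107744 bits
compressed_size = n_symbols * avg_code_len = 3367 * 14.62 = 49225.54 bits
ratio = original_size / compressed_size = 107744 / 49225.54 = 2.1888

Compression ratio = 2.1888


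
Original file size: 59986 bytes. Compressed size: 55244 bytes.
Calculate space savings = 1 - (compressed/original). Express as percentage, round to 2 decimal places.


ratio = compressed/original = 55244/59986 = 0.920948
savings = 1 - ratio = 1 - 0.920948 = 0.079052
as a percentage: 0.079052 * 100 = 7.91%

Space savings = 1 - 55244/59986 = 7.91%


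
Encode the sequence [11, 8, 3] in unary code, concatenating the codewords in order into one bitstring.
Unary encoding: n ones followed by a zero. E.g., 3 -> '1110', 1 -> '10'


Encode each number as n ones followed by a terminating 0:
  11 -> 111111111110 (12 bits)
  8 -> 111111110 (9 bits)
  3 -> 1110 (4 bits)
Total length = 12 + 9 + 4 = 25 bits.

Unary([11, 8, 3]) = 1111111111101111111101110 (25 bits)


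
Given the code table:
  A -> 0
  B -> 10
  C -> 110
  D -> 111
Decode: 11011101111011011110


Decoding:
110 -> C
111 -> D
0 -> A
111 -> D
10 -> B
110 -> C
111 -> D
10 -> B


Result: CDADBCDB


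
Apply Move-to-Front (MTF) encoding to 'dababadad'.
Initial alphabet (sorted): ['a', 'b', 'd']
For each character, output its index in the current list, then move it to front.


MTF encoding:
'd': index 2 in ['a', 'b', 'd'] -> ['d', 'a', 'b']
'a': index 1 in ['d', 'a', 'b'] -> ['a', 'd', 'b']
'b': index 2 in ['a', 'd', 'b'] -> ['b', 'a', 'd']
'a': index 1 in ['b', 'a', 'd'] -> ['a', 'b', 'd']
'b': index 1 in ['a', 'b', 'd'] -> ['b', 'a', 'd']
'a': index 1 in ['b', 'a', 'd'] -> ['a', 'b', 'd']
'd': index 2 in ['a', 'b', 'd'] -> ['d', 'a', 'b']
'a': index 1 in ['d', 'a', 'b'] -> ['a', 'd', 'b']
'd': index 1 in ['a', 'd', 'b'] -> ['d', 'a', 'b']


Output: [2, 1, 2, 1, 1, 1, 2, 1, 1]


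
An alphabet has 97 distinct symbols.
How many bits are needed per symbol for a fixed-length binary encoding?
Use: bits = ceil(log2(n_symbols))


log2(97) = 6.5999
Bracket: 2^6 = 64 < 97 <= 2^7 = 128
So ceil(log2(97)) = 7

bits = ceil(log2(97)) = ceil(6.5999) = 7 bits


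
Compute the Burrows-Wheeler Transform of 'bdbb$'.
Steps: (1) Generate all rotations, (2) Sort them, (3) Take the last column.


Rotations (sorted):
  0: $bdbb -> last char: b
  1: b$bdb -> last char: b
  2: bb$bd -> last char: d
  3: bdbb$ -> last char: $
  4: dbb$b -> last char: b


BWT = bbd$b


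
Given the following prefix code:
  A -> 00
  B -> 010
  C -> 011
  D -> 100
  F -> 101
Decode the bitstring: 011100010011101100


Decoding step by step:
Bits 011 -> C
Bits 100 -> D
Bits 010 -> B
Bits 011 -> C
Bits 101 -> F
Bits 100 -> D


Decoded message: CDBCFD


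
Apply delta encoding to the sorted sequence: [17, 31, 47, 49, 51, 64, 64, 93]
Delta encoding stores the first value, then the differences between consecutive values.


First value: 17
Deltas:
  31 - 17 = 14
  47 - 31 = 16
  49 - 47 = 2
  51 - 49 = 2
  64 - 51 = 13
  64 - 64 = 0
  93 - 64 = 29


Delta encoded: [17, 14, 16, 2, 2, 13, 0, 29]


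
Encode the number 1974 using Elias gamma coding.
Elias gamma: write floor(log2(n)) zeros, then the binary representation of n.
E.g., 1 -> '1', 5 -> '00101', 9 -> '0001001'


num_bits = floor(log2(1974)) + 1 = 11
leading_zeros = num_bits - 1 = 10
binary(1974) = 11110110110

Elias gamma(1974) = '0000000000' + '11110110110' = 000000000011110110110 (21 bits)


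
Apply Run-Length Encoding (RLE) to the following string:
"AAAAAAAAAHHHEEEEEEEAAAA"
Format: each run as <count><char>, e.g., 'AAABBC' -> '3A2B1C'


Scanning runs left to right:
  i=0: run of 'A' x 9 -> '9A'
  i=9: run of 'H' x 3 -> '3H'
  i=12: run of 'E' x 7 -> '7E'
  i=19: run of 'A' x 4 -> '4A'

RLE = 9A3H7E4A


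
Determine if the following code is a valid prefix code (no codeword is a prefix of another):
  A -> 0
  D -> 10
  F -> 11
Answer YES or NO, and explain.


Checking each pair (does one codeword prefix another?):
  A='0' vs D='10': no prefix
  A='0' vs F='11': no prefix
  D='10' vs A='0': no prefix
  D='10' vs F='11': no prefix
  F='11' vs A='0': no prefix
  F='11' vs D='10': no prefix
No violation found over all pairs.

YES -- this is a valid prefix code. No codeword is a prefix of any other codeword.


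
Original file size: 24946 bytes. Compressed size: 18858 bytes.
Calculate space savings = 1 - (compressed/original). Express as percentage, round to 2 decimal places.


ratio = compressed/original = 18858/24946 = 0.755953
savings = 1 - ratio = 1 - 0.755953 = 0.244047
as a percentage: 0.244047 * 100 = 24.4%

Space savings = 1 - 18858/24946 = 24.4%


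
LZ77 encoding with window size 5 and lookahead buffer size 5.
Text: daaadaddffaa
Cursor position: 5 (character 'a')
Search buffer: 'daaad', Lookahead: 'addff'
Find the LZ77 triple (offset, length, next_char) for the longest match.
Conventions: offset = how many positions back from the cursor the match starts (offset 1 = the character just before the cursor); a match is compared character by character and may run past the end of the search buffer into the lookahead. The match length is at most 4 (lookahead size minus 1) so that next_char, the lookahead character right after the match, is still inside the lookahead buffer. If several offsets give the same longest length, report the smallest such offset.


Try each offset into the search buffer:
  offset=1 (pos 4, char 'd'): match length 0
  offset=2 (pos 3, char 'a'): match length 2
  offset=3 (pos 2, char 'a'): match length 1
  offset=4 (pos 1, char 'a'): match length 1
  offset=5 (pos 0, char 'd'): match length 0
Longest match has length 2 at offset 2.
next_char = character at position 5 + 2 = 7 -> 'd'

Best match: offset=2, length=2 (matching 'ad' starting at position 3)
LZ77 triple: (2, 2, 'd')


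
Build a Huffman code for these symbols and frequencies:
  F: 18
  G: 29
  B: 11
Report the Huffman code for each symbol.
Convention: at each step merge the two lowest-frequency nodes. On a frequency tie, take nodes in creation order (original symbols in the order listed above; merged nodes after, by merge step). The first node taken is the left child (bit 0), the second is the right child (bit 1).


Huffman tree construction:
Step 1: Merge B(11) + F(18) = 29
Step 2: Merge G(29) + (B+F)(29) = 58
Read each symbol's code off the tree from the root (left child = 0, right child = 1).

Codes:
  F: 11 (length 2)
  G: 0 (length 1)
  B: 10 (length 2)
Average code length: 87/58 = 1.5000 bits/symbol


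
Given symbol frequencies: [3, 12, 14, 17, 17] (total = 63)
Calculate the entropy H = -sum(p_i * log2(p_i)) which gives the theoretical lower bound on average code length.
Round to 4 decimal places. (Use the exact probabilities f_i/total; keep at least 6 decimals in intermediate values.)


Per-symbol terms -p_i * log2(p_i) with p_i = f_i/63:
  p = 3/63 = 0.047619: log2(p) = -4.392317, -p*log2(p) = 0.209158
  p = 12/63 = 0.190476: log2(p) = -2.392317, -p*log2(p) = 0.455680
  p = 14/63 = 0.222222: log2(p) = -2.169925, -p*log2(p) = 0.482206
  p = 17/63 = 0.269841: log2(p) = -1.889817, -p*log2(p) = 0.509951
  p = 17/63 = 0.269841: log2(p) = -1.889817, -p*log2(p) = 0.509951
H = 0.209158 + 0.455680 + 0.482206 + 0.509951 + 0.509951 = 2.166946

H = 2.1669 bits/symbol


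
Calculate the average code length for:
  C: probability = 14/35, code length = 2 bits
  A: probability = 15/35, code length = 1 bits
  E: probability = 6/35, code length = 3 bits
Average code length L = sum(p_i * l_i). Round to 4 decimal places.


Weighted contributions p_i * l_i:
  C: (14/35) * 2 = 28/35
  A: (15/35) * 1 = 15/35
  E: (6/35) * 3 = 18/35
Sum = (28 + 15 + 18)/35 = 61/35

L = 61/35 = 1.7429 bits/symbol


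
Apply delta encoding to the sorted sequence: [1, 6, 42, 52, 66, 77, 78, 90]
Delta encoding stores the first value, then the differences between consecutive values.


First value: 1
Deltas:
  6 - 1 = 5
  42 - 6 = 36
  52 - 42 = 10
  66 - 52 = 14
  77 - 66 = 11
  78 - 77 = 1
  90 - 78 = 12


Delta encoded: [1, 5, 36, 10, 14, 11, 1, 12]


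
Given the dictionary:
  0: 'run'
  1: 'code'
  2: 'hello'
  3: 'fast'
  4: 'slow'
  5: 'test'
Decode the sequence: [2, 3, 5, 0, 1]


Look up each index in the dictionary:
  2 -> 'hello'
  3 -> 'fast'
  5 -> 'test'
  0 -> 'run'
  1 -> 'code'

Decoded: "hello fast test run code"


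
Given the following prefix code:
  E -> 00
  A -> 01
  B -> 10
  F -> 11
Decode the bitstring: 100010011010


Decoding step by step:
Bits 10 -> B
Bits 00 -> E
Bits 10 -> B
Bits 01 -> A
Bits 10 -> B
Bits 10 -> B


Decoded message: BEBABB


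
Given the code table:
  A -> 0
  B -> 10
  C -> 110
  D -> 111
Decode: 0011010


Decoding:
0 -> A
0 -> A
110 -> C
10 -> B


Result: AACB


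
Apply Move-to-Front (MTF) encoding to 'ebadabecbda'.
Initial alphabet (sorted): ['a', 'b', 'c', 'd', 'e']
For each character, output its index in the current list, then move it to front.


MTF encoding:
'e': index 4 in ['a', 'b', 'c', 'd', 'e'] -> ['e', 'a', 'b', 'c', 'd']
'b': index 2 in ['e', 'a', 'b', 'c', 'd'] -> ['b', 'e', 'a', 'c', 'd']
'a': index 2 in ['b', 'e', 'a', 'c', 'd'] -> ['a', 'b', 'e', 'c', 'd']
'd': index 4 in ['a', 'b', 'e', 'c', 'd'] -> ['d', 'a', 'b', 'e', 'c']
'a': index 1 in ['d', 'a', 'b', 'e', 'c'] -> ['a', 'd', 'b', 'e', 'c']
'b': index 2 in ['a', 'd', 'b', 'e', 'c'] -> ['b', 'a', 'd', 'e', 'c']
'e': index 3 in ['b', 'a', 'd', 'e', 'c'] -> ['e', 'b', 'a', 'd', 'c']
'c': index 4 in ['e', 'b', 'a', 'd', 'c'] -> ['c', 'e', 'b', 'a', 'd']
'b': index 2 in ['c', 'e', 'b', 'a', 'd'] -> ['b', 'c', 'e', 'a', 'd']
'd': index 4 in ['b', 'c', 'e', 'a', 'd'] -> ['d', 'b', 'c', 'e', 'a']
'a': index 4 in ['d', 'b', 'c', 'e', 'a'] -> ['a', 'd', 'b', 'c', 'e']


Output: [4, 2, 2, 4, 1, 2, 3, 4, 2, 4, 4]


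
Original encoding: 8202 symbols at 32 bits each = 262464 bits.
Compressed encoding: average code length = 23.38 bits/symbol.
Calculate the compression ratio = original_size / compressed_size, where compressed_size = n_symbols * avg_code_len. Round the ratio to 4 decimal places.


original_size = n_symbols * orig_bits = 8202 * 32 = 262464 bits
compressed_size = n_symbols * avg_code_len = 8202 * 23.38 = 191762.76 bits
ratio = original_size / compressed_size = 262464 / 191762.76 = 1.3687

Compression ratio = 1.3687


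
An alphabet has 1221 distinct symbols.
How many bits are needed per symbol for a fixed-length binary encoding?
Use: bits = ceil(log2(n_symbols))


log2(1221) = 10.2538
Bracket: 2^10 = 1024 < 1221 <= 2^11 = 2048
So ceil(log2(1221)) = 11

bits = ceil(log2(1221)) = ceil(10.2538) = 11 bits


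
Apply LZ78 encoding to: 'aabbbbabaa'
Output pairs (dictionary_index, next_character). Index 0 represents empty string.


LZ78 encoding steps:
Dictionary: {0: ''}
Step 1: w='' (idx 0), next='a' -> output (0, 'a'), add 'a' as idx 1
Step 2: w='a' (idx 1), next='b' -> output (1, 'b'), add 'ab' as idx 2
Step 3: w='' (idx 0), next='b' -> output (0, 'b'), add 'b' as idx 3
Step 4: w='b' (idx 3), next='b' -> output (3, 'b'), add 'bb' as idx 4
Step 5: w='ab' (idx 2), next='a' -> output (2, 'a'), add 'aba' as idx 5
Step 6: w='a' (idx 1), end of input -> output (1, '')


Encoded: [(0, 'a'), (1, 'b'), (0, 'b'), (3, 'b'), (2, 'a'), (1, '')]


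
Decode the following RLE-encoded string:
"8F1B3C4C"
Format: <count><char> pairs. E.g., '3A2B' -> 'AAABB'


Expanding each <count><char> pair:
  8F -> 'FFFFFFFF'
  1B -> 'B'
  3C -> 'CCC'
  4C -> 'CCCC'

Decoded = FFFFFFFFBCCCCCCC


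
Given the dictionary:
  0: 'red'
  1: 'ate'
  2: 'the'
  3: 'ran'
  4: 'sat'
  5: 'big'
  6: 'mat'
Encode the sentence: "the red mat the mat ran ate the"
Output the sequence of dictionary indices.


Look up each word in the dictionary:
  'the' -> 2
  'red' -> 0
  'mat' -> 6
  'the' -> 2
  'mat' -> 6
  'ran' -> 3
  'ate' -> 1
  'the' -> 2

Encoded: [2, 0, 6, 2, 6, 3, 1, 2]


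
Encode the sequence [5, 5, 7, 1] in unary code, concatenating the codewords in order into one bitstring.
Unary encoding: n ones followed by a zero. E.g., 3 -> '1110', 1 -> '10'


Encode each number as n ones followed by a terminating 0:
  5 -> 111110 (6 bits)
  5 -> 111110 (6 bits)
  7 -> 11111110 (8 bits)
  1 -> 10 (2 bits)
Total length = 6 + 6 + 8 + 2 = 22 bits.

Unary([5, 5, 7, 1]) = 1111101111101111111010 (22 bits)


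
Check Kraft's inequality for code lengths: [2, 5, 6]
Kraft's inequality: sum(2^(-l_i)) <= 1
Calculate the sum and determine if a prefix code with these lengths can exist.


Sum = 2^(-2) + 2^(-5) + 2^(-6)
    = 0.25 + 0.03125 + 0.015625
    = 19/64 = 0.296875
Since 0.296875 <= 1, Kraft's inequality IS satisfied.
A prefix code with these lengths CAN exist.

Kraft sum = 0.296875. Satisfied.


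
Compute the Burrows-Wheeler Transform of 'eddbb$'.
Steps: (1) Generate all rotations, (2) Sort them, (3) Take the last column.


Rotations (sorted):
  0: $eddbb -> last char: b
  1: b$eddb -> last char: b
  2: bb$edd -> last char: d
  3: dbb$ed -> last char: d
  4: ddbb$e -> last char: e
  5: eddbb$ -> last char: $


BWT = bbdde$


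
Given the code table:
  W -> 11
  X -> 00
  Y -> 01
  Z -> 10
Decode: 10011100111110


Decoding:
10 -> Z
01 -> Y
11 -> W
00 -> X
11 -> W
11 -> W
10 -> Z


Result: ZYWXWWZ


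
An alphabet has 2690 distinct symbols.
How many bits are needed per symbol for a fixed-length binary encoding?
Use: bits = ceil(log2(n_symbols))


log2(2690) = 11.3934
Bracket: 2^11 = 2048 < 2690 <= 2^12 = 4096
So ceil(log2(2690)) = 12

bits = ceil(log2(2690)) = ceil(11.3934) = 12 bits


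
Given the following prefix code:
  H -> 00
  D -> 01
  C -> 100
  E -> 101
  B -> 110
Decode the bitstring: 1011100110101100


Decoding step by step:
Bits 101 -> E
Bits 110 -> B
Bits 01 -> D
Bits 101 -> E
Bits 01 -> D
Bits 100 -> C


Decoded message: EBDEDC


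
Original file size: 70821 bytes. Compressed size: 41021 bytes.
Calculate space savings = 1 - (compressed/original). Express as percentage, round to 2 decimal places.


ratio = compressed/original = 41021/70821 = 0.579221
savings = 1 - ratio = 1 - 0.579221 = 0.420779
as a percentage: 0.420779 * 100 = 42.08%

Space savings = 1 - 41021/70821 = 42.08%


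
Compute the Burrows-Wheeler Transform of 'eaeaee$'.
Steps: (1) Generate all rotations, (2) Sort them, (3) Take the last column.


Rotations (sorted):
  0: $eaeaee -> last char: e
  1: aeaee$e -> last char: e
  2: aee$eae -> last char: e
  3: e$eaeae -> last char: e
  4: eaeaee$ -> last char: $
  5: eaee$ea -> last char: a
  6: ee$eaea -> last char: a


BWT = eeee$aa
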